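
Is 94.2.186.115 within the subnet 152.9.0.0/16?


Subnet network: 152.9.0.0
Test IP AND mask: 94.2.0.0
No, 94.2.186.115 is not in 152.9.0.0/16


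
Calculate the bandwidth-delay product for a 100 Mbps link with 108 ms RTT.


BDP = bandwidth * RTT
= 100 Mbps * 108 ms
= 100 * 1e6 * 108 / 1000 bits
= 10800000 bits
= 1350000 bytes
= 1318.3594 KB
BDP = 10800000 bits (1350000 bytes)


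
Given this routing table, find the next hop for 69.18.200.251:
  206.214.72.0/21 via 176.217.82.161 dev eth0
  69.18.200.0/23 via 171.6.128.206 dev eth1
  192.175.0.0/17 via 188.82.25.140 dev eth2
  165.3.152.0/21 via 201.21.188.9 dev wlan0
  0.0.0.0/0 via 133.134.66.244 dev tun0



Longest prefix match for 69.18.200.251:
  /21 206.214.72.0: no
  /23 69.18.200.0: MATCH
  /17 192.175.0.0: no
  /21 165.3.152.0: no
  /0 0.0.0.0: MATCH
Selected: next-hop 171.6.128.206 via eth1 (matched /23)


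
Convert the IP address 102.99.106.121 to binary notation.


102 = 01100110
99 = 01100011
106 = 01101010
121 = 01111001
Binary: 01100110.01100011.01101010.01111001


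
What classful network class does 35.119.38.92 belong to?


First octet: 35
Binary: 00100011
0xxxxxxx -> Class A (1-126)
Class A, default mask 255.0.0.0 (/8)


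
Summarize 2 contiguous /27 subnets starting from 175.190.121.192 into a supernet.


Original prefix: /27
Number of subnets: 2 = 2^1
New prefix = 27 - 1 = 26
Supernet: 175.190.121.192/26


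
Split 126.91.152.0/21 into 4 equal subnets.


New prefix = 21 + 2 = 23
Each subnet has 512 addresses
  126.91.152.0/23
  126.91.154.0/23
  126.91.156.0/23
  126.91.158.0/23
Subnets: 126.91.152.0/23, 126.91.154.0/23, 126.91.156.0/23, 126.91.158.0/23


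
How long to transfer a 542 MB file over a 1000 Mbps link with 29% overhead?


Effective throughput = 1000 * (1 - 29/100) = 710 Mbps
File size in Mb = 542 * 8 = 4336 Mb
Time = 4336 / 710
Time = 6.107 seconds


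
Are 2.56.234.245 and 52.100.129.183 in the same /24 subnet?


Mask: 255.255.255.0
2.56.234.245 AND mask = 2.56.234.0
52.100.129.183 AND mask = 52.100.129.0
No, different subnets (2.56.234.0 vs 52.100.129.0)


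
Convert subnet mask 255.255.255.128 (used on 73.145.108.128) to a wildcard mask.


Subnet mask: 255.255.255.128
Wildcard = 255.255.255.255 - subnet mask
255 - 255 = 0
255 - 255 = 0
255 - 255 = 0
255 - 128 = 127
Wildcard: 0.0.0.127


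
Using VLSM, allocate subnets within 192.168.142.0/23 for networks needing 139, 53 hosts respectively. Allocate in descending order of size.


139 hosts -> /24 (254 usable): 192.168.142.0/24
53 hosts -> /26 (62 usable): 192.168.143.0/26
Allocation: 192.168.142.0/24 (139 hosts, 254 usable); 192.168.143.0/26 (53 hosts, 62 usable)


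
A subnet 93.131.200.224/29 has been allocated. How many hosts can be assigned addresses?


Host bits = 32 - 29 = 3
Total addresses = 2^3 = 8
Usable = total - 2 (network and broadcast)
Usable hosts: 6


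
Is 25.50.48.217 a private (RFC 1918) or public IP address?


RFC 1918 private ranges:
  10.0.0.0/8 (10.0.0.0 - 10.255.255.255)
  172.16.0.0/12 (172.16.0.0 - 172.31.255.255)
  192.168.0.0/16 (192.168.0.0 - 192.168.255.255)
Public (not in any RFC 1918 range)


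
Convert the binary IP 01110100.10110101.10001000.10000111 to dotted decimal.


01110100 = 116
10110101 = 181
10001000 = 136
10000111 = 135
IP: 116.181.136.135


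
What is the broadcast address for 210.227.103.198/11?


Network: 210.224.0.0/11
Host bits = 21
Set all host bits to 1:
Broadcast: 210.255.255.255


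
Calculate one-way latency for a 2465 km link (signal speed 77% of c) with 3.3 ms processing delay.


Speed = 0.77 * 3e5 km/s = 231000 km/s
Propagation delay = 2465 / 231000 = 0.0107 s = 10.671 ms
Processing delay = 3.3 ms
Total one-way latency = 13.971 ms


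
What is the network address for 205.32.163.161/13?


IP:   11001101.00100000.10100011.10100001
Mask: 11111111.11111000.00000000.00000000
AND operation:
Net:  11001101.00100000.00000000.00000000
Network: 205.32.0.0/13


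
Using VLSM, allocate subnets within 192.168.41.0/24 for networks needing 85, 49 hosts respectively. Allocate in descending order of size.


85 hosts -> /25 (126 usable): 192.168.41.0/25
49 hosts -> /26 (62 usable): 192.168.41.128/26
Allocation: 192.168.41.0/25 (85 hosts, 126 usable); 192.168.41.128/26 (49 hosts, 62 usable)


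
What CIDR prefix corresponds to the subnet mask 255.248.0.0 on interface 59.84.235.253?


Binary: 11111111.11111000.00000000.00000000
Count leading 1s
Prefix: /13


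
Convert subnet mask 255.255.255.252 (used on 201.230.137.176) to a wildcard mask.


Subnet mask: 255.255.255.252
Wildcard = 255.255.255.255 - subnet mask
255 - 255 = 0
255 - 255 = 0
255 - 255 = 0
255 - 252 = 3
Wildcard: 0.0.0.3


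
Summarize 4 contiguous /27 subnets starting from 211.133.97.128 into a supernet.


Original prefix: /27
Number of subnets: 4 = 2^2
New prefix = 27 - 2 = 25
Supernet: 211.133.97.128/25


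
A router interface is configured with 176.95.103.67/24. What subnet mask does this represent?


/24 means 24 network bits, 8 host bits
Binary: 11111111111111111111111100000000
Mask: 255.255.255.0


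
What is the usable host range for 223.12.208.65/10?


Network: 223.0.0.0
Broadcast: 223.63.255.255
First usable = network + 1
Last usable = broadcast - 1
Range: 223.0.0.1 to 223.63.255.254


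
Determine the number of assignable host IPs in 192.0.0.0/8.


Host bits = 32 - 8 = 24
Total addresses = 2^24 = 16777216
Usable = total - 2 (network and broadcast)
Usable hosts: 16777214


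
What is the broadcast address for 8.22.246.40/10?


Network: 8.0.0.0/10
Host bits = 22
Set all host bits to 1:
Broadcast: 8.63.255.255


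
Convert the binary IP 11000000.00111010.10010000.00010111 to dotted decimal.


11000000 = 192
00111010 = 58
10010000 = 144
00010111 = 23
IP: 192.58.144.23


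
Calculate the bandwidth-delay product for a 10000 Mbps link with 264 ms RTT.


BDP = bandwidth * RTT
= 10000 Mbps * 264 ms
= 10000 * 1e6 * 264 / 1000 bits
= 2640000000 bits
= 330000000 bytes
= 322265.625 KB
BDP = 2640000000 bits (330000000 bytes)


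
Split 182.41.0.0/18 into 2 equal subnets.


New prefix = 18 + 1 = 19
Each subnet has 8192 addresses
  182.41.0.0/19
  182.41.32.0/19
Subnets: 182.41.0.0/19, 182.41.32.0/19


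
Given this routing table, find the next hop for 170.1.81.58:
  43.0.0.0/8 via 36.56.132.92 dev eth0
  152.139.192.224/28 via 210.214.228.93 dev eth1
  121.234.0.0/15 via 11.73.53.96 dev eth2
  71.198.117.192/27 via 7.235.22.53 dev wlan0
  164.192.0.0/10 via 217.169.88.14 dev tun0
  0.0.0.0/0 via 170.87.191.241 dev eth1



Longest prefix match for 170.1.81.58:
  /8 43.0.0.0: no
  /28 152.139.192.224: no
  /15 121.234.0.0: no
  /27 71.198.117.192: no
  /10 164.192.0.0: no
  /0 0.0.0.0: MATCH
Selected: next-hop 170.87.191.241 via eth1 (matched /0)


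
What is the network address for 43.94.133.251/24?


IP:   00101011.01011110.10000101.11111011
Mask: 11111111.11111111.11111111.00000000
AND operation:
Net:  00101011.01011110.10000101.00000000
Network: 43.94.133.0/24


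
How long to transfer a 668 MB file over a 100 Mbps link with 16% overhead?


Effective throughput = 100 * (1 - 16/100) = 84 Mbps
File size in Mb = 668 * 8 = 5344 Mb
Time = 5344 / 84
Time = 63.619 seconds


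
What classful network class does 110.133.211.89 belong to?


First octet: 110
Binary: 01101110
0xxxxxxx -> Class A (1-126)
Class A, default mask 255.0.0.0 (/8)


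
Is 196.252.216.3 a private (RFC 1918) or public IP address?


RFC 1918 private ranges:
  10.0.0.0/8 (10.0.0.0 - 10.255.255.255)
  172.16.0.0/12 (172.16.0.0 - 172.31.255.255)
  192.168.0.0/16 (192.168.0.0 - 192.168.255.255)
Public (not in any RFC 1918 range)


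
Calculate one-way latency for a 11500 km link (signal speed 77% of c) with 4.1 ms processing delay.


Speed = 0.77 * 3e5 km/s = 231000 km/s
Propagation delay = 11500 / 231000 = 0.0498 s = 49.7835 ms
Processing delay = 4.1 ms
Total one-way latency = 53.8835 ms


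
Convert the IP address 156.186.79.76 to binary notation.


156 = 10011100
186 = 10111010
79 = 01001111
76 = 01001100
Binary: 10011100.10111010.01001111.01001100


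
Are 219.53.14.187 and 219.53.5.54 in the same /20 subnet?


Mask: 255.255.240.0
219.53.14.187 AND mask = 219.53.0.0
219.53.5.54 AND mask = 219.53.0.0
Yes, same subnet (219.53.0.0)


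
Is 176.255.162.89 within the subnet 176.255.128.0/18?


Subnet network: 176.255.128.0
Test IP AND mask: 176.255.128.0
Yes, 176.255.162.89 is in 176.255.128.0/18


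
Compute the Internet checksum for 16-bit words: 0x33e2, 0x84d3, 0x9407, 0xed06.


Sum all words (with carry folding):
+ 0x33e2 = 0x33e2
+ 0x84d3 = 0xb8b5
+ 0x9407 = 0x4cbd
+ 0xed06 = 0x39c4
One's complement: ~0x39c4
Checksum = 0xc63b


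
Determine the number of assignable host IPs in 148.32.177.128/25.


Host bits = 32 - 25 = 7
Total addresses = 2^7 = 128
Usable = total - 2 (network and broadcast)
Usable hosts: 126


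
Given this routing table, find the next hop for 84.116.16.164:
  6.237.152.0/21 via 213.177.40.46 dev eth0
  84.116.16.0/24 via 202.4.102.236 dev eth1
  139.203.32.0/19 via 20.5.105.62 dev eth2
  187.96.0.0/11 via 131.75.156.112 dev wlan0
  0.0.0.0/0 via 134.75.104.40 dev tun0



Longest prefix match for 84.116.16.164:
  /21 6.237.152.0: no
  /24 84.116.16.0: MATCH
  /19 139.203.32.0: no
  /11 187.96.0.0: no
  /0 0.0.0.0: MATCH
Selected: next-hop 202.4.102.236 via eth1 (matched /24)


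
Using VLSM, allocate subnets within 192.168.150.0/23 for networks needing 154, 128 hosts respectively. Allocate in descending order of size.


154 hosts -> /24 (254 usable): 192.168.150.0/24
128 hosts -> /24 (254 usable): 192.168.151.0/24
Allocation: 192.168.150.0/24 (154 hosts, 254 usable); 192.168.151.0/24 (128 hosts, 254 usable)


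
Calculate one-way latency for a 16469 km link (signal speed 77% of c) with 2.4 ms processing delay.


Speed = 0.77 * 3e5 km/s = 231000 km/s
Propagation delay = 16469 / 231000 = 0.0713 s = 71.2944 ms
Processing delay = 2.4 ms
Total one-way latency = 73.6944 ms


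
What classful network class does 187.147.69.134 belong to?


First octet: 187
Binary: 10111011
10xxxxxx -> Class B (128-191)
Class B, default mask 255.255.0.0 (/16)


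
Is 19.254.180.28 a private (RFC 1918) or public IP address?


RFC 1918 private ranges:
  10.0.0.0/8 (10.0.0.0 - 10.255.255.255)
  172.16.0.0/12 (172.16.0.0 - 172.31.255.255)
  192.168.0.0/16 (192.168.0.0 - 192.168.255.255)
Public (not in any RFC 1918 range)


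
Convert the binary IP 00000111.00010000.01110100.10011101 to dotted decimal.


00000111 = 7
00010000 = 16
01110100 = 116
10011101 = 157
IP: 7.16.116.157


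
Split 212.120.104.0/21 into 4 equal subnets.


New prefix = 21 + 2 = 23
Each subnet has 512 addresses
  212.120.104.0/23
  212.120.106.0/23
  212.120.108.0/23
  212.120.110.0/23
Subnets: 212.120.104.0/23, 212.120.106.0/23, 212.120.108.0/23, 212.120.110.0/23


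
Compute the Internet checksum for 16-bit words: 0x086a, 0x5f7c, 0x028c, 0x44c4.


Sum all words (with carry folding):
+ 0x086a = 0x086a
+ 0x5f7c = 0x67e6
+ 0x028c = 0x6a72
+ 0x44c4 = 0xaf36
One's complement: ~0xaf36
Checksum = 0x50c9


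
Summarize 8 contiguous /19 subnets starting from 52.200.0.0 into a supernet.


Original prefix: /19
Number of subnets: 8 = 2^3
New prefix = 19 - 3 = 16
Supernet: 52.200.0.0/16


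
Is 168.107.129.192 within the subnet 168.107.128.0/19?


Subnet network: 168.107.128.0
Test IP AND mask: 168.107.128.0
Yes, 168.107.129.192 is in 168.107.128.0/19


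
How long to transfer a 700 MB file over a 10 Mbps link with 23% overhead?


Effective throughput = 10 * (1 - 23/100) = 7.7 Mbps
File size in Mb = 700 * 8 = 5600 Mb
Time = 5600 / 7.7
Time = 727.2727 seconds


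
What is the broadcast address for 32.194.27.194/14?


Network: 32.192.0.0/14
Host bits = 18
Set all host bits to 1:
Broadcast: 32.195.255.255


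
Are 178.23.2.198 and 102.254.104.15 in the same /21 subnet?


Mask: 255.255.248.0
178.23.2.198 AND mask = 178.23.0.0
102.254.104.15 AND mask = 102.254.104.0
No, different subnets (178.23.0.0 vs 102.254.104.0)


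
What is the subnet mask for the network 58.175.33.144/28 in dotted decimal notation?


/28 means 28 network bits, 4 host bits
Binary: 11111111111111111111111111110000
Mask: 255.255.255.240


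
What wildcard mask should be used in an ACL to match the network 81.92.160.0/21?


Subnet mask: 255.255.248.0
Wildcard = 255.255.255.255 - subnet mask
255 - 255 = 0
255 - 255 = 0
255 - 248 = 7
255 - 0 = 255
Wildcard: 0.0.7.255


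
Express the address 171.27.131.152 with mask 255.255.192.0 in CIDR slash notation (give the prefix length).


Binary: 11111111.11111111.11000000.00000000
Count leading 1s
Prefix: /18


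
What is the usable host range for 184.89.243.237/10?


Network: 184.64.0.0
Broadcast: 184.127.255.255
First usable = network + 1
Last usable = broadcast - 1
Range: 184.64.0.1 to 184.127.255.254


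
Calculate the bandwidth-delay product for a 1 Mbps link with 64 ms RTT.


BDP = bandwidth * RTT
= 1 Mbps * 64 ms
= 1 * 1e6 * 64 / 1000 bits
= 64000 bits
= 8000 bytes
= 7.8125 KB
BDP = 64000 bits (8000 bytes)


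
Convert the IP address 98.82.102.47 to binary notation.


98 = 01100010
82 = 01010010
102 = 01100110
47 = 00101111
Binary: 01100010.01010010.01100110.00101111


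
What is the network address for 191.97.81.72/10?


IP:   10111111.01100001.01010001.01001000
Mask: 11111111.11000000.00000000.00000000
AND operation:
Net:  10111111.01000000.00000000.00000000
Network: 191.64.0.0/10


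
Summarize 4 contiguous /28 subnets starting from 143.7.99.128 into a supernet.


Original prefix: /28
Number of subnets: 4 = 2^2
New prefix = 28 - 2 = 26
Supernet: 143.7.99.128/26


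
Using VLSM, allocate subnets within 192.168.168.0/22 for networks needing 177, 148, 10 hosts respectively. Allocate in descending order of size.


177 hosts -> /24 (254 usable): 192.168.168.0/24
148 hosts -> /24 (254 usable): 192.168.169.0/24
10 hosts -> /28 (14 usable): 192.168.170.0/28
Allocation: 192.168.168.0/24 (177 hosts, 254 usable); 192.168.169.0/24 (148 hosts, 254 usable); 192.168.170.0/28 (10 hosts, 14 usable)


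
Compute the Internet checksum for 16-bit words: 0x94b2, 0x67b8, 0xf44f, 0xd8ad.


Sum all words (with carry folding):
+ 0x94b2 = 0x94b2
+ 0x67b8 = 0xfc6a
+ 0xf44f = 0xf0ba
+ 0xd8ad = 0xc968
One's complement: ~0xc968
Checksum = 0x3697


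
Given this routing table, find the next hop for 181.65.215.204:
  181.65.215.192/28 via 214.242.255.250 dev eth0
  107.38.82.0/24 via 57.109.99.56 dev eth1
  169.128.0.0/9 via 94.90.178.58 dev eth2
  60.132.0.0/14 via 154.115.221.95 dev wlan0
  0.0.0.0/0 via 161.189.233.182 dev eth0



Longest prefix match for 181.65.215.204:
  /28 181.65.215.192: MATCH
  /24 107.38.82.0: no
  /9 169.128.0.0: no
  /14 60.132.0.0: no
  /0 0.0.0.0: MATCH
Selected: next-hop 214.242.255.250 via eth0 (matched /28)


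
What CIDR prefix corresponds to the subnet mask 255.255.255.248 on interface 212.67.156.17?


Binary: 11111111.11111111.11111111.11111000
Count leading 1s
Prefix: /29


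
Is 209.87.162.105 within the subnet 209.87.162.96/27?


Subnet network: 209.87.162.96
Test IP AND mask: 209.87.162.96
Yes, 209.87.162.105 is in 209.87.162.96/27


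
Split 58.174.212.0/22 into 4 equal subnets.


New prefix = 22 + 2 = 24
Each subnet has 256 addresses
  58.174.212.0/24
  58.174.213.0/24
  58.174.214.0/24
  58.174.215.0/24
Subnets: 58.174.212.0/24, 58.174.213.0/24, 58.174.214.0/24, 58.174.215.0/24


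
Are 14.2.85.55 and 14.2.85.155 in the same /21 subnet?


Mask: 255.255.248.0
14.2.85.55 AND mask = 14.2.80.0
14.2.85.155 AND mask = 14.2.80.0
Yes, same subnet (14.2.80.0)


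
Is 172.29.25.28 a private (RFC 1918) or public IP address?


RFC 1918 private ranges:
  10.0.0.0/8 (10.0.0.0 - 10.255.255.255)
  172.16.0.0/12 (172.16.0.0 - 172.31.255.255)
  192.168.0.0/16 (192.168.0.0 - 192.168.255.255)
Private (in 172.16.0.0/12)


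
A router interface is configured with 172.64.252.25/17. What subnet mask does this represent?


/17 means 17 network bits, 15 host bits
Binary: 11111111111111111000000000000000
Mask: 255.255.128.0


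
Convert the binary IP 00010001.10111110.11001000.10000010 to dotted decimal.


00010001 = 17
10111110 = 190
11001000 = 200
10000010 = 130
IP: 17.190.200.130


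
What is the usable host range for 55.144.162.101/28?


Network: 55.144.162.96
Broadcast: 55.144.162.111
First usable = network + 1
Last usable = broadcast - 1
Range: 55.144.162.97 to 55.144.162.110


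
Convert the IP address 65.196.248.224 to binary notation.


65 = 01000001
196 = 11000100
248 = 11111000
224 = 11100000
Binary: 01000001.11000100.11111000.11100000


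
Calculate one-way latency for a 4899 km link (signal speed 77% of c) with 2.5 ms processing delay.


Speed = 0.77 * 3e5 km/s = 231000 km/s
Propagation delay = 4899 / 231000 = 0.0212 s = 21.2078 ms
Processing delay = 2.5 ms
Total one-way latency = 23.7078 ms


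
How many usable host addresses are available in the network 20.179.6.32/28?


Host bits = 32 - 28 = 4
Total addresses = 2^4 = 16
Usable = total - 2 (network and broadcast)
Usable hosts: 14


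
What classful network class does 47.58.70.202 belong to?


First octet: 47
Binary: 00101111
0xxxxxxx -> Class A (1-126)
Class A, default mask 255.0.0.0 (/8)


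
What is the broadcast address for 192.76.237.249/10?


Network: 192.64.0.0/10
Host bits = 22
Set all host bits to 1:
Broadcast: 192.127.255.255


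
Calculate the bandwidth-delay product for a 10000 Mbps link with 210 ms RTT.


BDP = bandwidth * RTT
= 10000 Mbps * 210 ms
= 10000 * 1e6 * 210 / 1000 bits
= 2100000000 bits
= 262500000 bytes
= 256347.6562 KB
BDP = 2100000000 bits (262500000 bytes)


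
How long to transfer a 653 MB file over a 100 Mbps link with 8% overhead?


Effective throughput = 100 * (1 - 8/100) = 92 Mbps
File size in Mb = 653 * 8 = 5224 Mb
Time = 5224 / 92
Time = 56.7826 seconds


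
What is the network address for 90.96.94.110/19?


IP:   01011010.01100000.01011110.01101110
Mask: 11111111.11111111.11100000.00000000
AND operation:
Net:  01011010.01100000.01000000.00000000
Network: 90.96.64.0/19


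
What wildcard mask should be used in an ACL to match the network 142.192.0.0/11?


Subnet mask: 255.224.0.0
Wildcard = 255.255.255.255 - subnet mask
255 - 255 = 0
255 - 224 = 31
255 - 0 = 255
255 - 0 = 255
Wildcard: 0.31.255.255


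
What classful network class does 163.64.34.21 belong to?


First octet: 163
Binary: 10100011
10xxxxxx -> Class B (128-191)
Class B, default mask 255.255.0.0 (/16)


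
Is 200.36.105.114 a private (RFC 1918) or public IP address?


RFC 1918 private ranges:
  10.0.0.0/8 (10.0.0.0 - 10.255.255.255)
  172.16.0.0/12 (172.16.0.0 - 172.31.255.255)
  192.168.0.0/16 (192.168.0.0 - 192.168.255.255)
Public (not in any RFC 1918 range)


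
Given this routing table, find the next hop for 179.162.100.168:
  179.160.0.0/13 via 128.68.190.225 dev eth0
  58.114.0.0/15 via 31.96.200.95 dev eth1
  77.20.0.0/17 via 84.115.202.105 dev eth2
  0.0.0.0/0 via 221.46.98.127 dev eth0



Longest prefix match for 179.162.100.168:
  /13 179.160.0.0: MATCH
  /15 58.114.0.0: no
  /17 77.20.0.0: no
  /0 0.0.0.0: MATCH
Selected: next-hop 128.68.190.225 via eth0 (matched /13)


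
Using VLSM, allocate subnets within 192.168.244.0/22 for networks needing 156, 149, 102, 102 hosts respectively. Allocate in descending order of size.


156 hosts -> /24 (254 usable): 192.168.244.0/24
149 hosts -> /24 (254 usable): 192.168.245.0/24
102 hosts -> /25 (126 usable): 192.168.246.0/25
102 hosts -> /25 (126 usable): 192.168.246.128/25
Allocation: 192.168.244.0/24 (156 hosts, 254 usable); 192.168.245.0/24 (149 hosts, 254 usable); 192.168.246.0/25 (102 hosts, 126 usable); 192.168.246.128/25 (102 hosts, 126 usable)


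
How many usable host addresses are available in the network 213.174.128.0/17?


Host bits = 32 - 17 = 15
Total addresses = 2^15 = 32768
Usable = total - 2 (network and broadcast)
Usable hosts: 32766


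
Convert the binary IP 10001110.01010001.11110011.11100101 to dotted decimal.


10001110 = 142
01010001 = 81
11110011 = 243
11100101 = 229
IP: 142.81.243.229


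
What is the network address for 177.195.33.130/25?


IP:   10110001.11000011.00100001.10000010
Mask: 11111111.11111111.11111111.10000000
AND operation:
Net:  10110001.11000011.00100001.10000000
Network: 177.195.33.128/25


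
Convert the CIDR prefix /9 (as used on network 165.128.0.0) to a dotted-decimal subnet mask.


/9 means 9 network bits, 23 host bits
Binary: 11111111100000000000000000000000
Mask: 255.128.0.0


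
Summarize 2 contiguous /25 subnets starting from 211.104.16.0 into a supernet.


Original prefix: /25
Number of subnets: 2 = 2^1
New prefix = 25 - 1 = 24
Supernet: 211.104.16.0/24


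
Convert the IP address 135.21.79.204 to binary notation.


135 = 10000111
21 = 00010101
79 = 01001111
204 = 11001100
Binary: 10000111.00010101.01001111.11001100


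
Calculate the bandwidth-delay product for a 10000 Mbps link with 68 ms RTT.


BDP = bandwidth * RTT
= 10000 Mbps * 68 ms
= 10000 * 1e6 * 68 / 1000 bits
= 680000000 bits
= 85000000 bytes
= 83007.8125 KB
BDP = 680000000 bits (85000000 bytes)


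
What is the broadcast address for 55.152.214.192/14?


Network: 55.152.0.0/14
Host bits = 18
Set all host bits to 1:
Broadcast: 55.155.255.255


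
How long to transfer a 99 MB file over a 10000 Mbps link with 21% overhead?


Effective throughput = 10000 * (1 - 21/100) = 7900 Mbps
File size in Mb = 99 * 8 = 792 Mb
Time = 792 / 7900
Time = 0.1003 seconds


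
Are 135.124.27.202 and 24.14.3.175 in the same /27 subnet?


Mask: 255.255.255.224
135.124.27.202 AND mask = 135.124.27.192
24.14.3.175 AND mask = 24.14.3.160
No, different subnets (135.124.27.192 vs 24.14.3.160)


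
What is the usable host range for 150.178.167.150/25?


Network: 150.178.167.128
Broadcast: 150.178.167.255
First usable = network + 1
Last usable = broadcast - 1
Range: 150.178.167.129 to 150.178.167.254


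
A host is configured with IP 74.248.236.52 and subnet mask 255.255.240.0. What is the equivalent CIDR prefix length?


Binary: 11111111.11111111.11110000.00000000
Count leading 1s
Prefix: /20


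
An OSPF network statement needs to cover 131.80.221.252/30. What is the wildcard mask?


Subnet mask: 255.255.255.252
Wildcard = 255.255.255.255 - subnet mask
255 - 255 = 0
255 - 255 = 0
255 - 255 = 0
255 - 252 = 3
Wildcard: 0.0.0.3


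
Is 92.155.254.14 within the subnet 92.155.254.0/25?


Subnet network: 92.155.254.0
Test IP AND mask: 92.155.254.0
Yes, 92.155.254.14 is in 92.155.254.0/25


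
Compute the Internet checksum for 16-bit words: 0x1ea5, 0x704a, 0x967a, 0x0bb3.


Sum all words (with carry folding):
+ 0x1ea5 = 0x1ea5
+ 0x704a = 0x8eef
+ 0x967a = 0x256a
+ 0x0bb3 = 0x311d
One's complement: ~0x311d
Checksum = 0xcee2


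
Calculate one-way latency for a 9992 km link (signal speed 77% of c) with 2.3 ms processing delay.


Speed = 0.77 * 3e5 km/s = 231000 km/s
Propagation delay = 9992 / 231000 = 0.0433 s = 43.2554 ms
Processing delay = 2.3 ms
Total one-way latency = 45.5554 ms


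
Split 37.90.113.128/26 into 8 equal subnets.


New prefix = 26 + 3 = 29
Each subnet has 8 addresses
  37.90.113.128/29
  37.90.113.136/29
  37.90.113.144/29
  37.90.113.152/29
  37.90.113.160/29
  37.90.113.168/29
  37.90.113.176/29
  37.90.113.184/29
Subnets: 37.90.113.128/29, 37.90.113.136/29, 37.90.113.144/29, 37.90.113.152/29, 37.90.113.160/29, 37.90.113.168/29, 37.90.113.176/29, 37.90.113.184/29


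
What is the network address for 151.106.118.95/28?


IP:   10010111.01101010.01110110.01011111
Mask: 11111111.11111111.11111111.11110000
AND operation:
Net:  10010111.01101010.01110110.01010000
Network: 151.106.118.80/28


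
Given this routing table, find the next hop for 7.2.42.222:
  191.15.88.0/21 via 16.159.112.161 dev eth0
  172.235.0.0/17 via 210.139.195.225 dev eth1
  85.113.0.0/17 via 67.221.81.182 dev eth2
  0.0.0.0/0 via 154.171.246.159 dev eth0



Longest prefix match for 7.2.42.222:
  /21 191.15.88.0: no
  /17 172.235.0.0: no
  /17 85.113.0.0: no
  /0 0.0.0.0: MATCH
Selected: next-hop 154.171.246.159 via eth0 (matched /0)


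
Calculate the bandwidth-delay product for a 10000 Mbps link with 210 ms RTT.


BDP = bandwidth * RTT
= 10000 Mbps * 210 ms
= 10000 * 1e6 * 210 / 1000 bits
= 2100000000 bits
= 262500000 bytes
= 256347.6562 KB
BDP = 2100000000 bits (262500000 bytes)


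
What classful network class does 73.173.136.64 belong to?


First octet: 73
Binary: 01001001
0xxxxxxx -> Class A (1-126)
Class A, default mask 255.0.0.0 (/8)


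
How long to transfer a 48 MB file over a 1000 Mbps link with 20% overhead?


Effective throughput = 1000 * (1 - 20/100) = 800 Mbps
File size in Mb = 48 * 8 = 384 Mb
Time = 384 / 800
Time = 0.48 seconds


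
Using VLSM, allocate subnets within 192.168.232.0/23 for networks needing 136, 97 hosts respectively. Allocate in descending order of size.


136 hosts -> /24 (254 usable): 192.168.232.0/24
97 hosts -> /25 (126 usable): 192.168.233.0/25
Allocation: 192.168.232.0/24 (136 hosts, 254 usable); 192.168.233.0/25 (97 hosts, 126 usable)


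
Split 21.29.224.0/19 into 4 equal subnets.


New prefix = 19 + 2 = 21
Each subnet has 2048 addresses
  21.29.224.0/21
  21.29.232.0/21
  21.29.240.0/21
  21.29.248.0/21
Subnets: 21.29.224.0/21, 21.29.232.0/21, 21.29.240.0/21, 21.29.248.0/21


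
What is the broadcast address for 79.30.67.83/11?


Network: 79.0.0.0/11
Host bits = 21
Set all host bits to 1:
Broadcast: 79.31.255.255


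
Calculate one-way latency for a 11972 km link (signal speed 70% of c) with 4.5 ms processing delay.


Speed = 0.7 * 3e5 km/s = 210000 km/s
Propagation delay = 11972 / 210000 = 0.057 s = 57.0095 ms
Processing delay = 4.5 ms
Total one-way latency = 61.5095 ms


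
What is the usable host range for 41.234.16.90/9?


Network: 41.128.0.0
Broadcast: 41.255.255.255
First usable = network + 1
Last usable = broadcast - 1
Range: 41.128.0.1 to 41.255.255.254


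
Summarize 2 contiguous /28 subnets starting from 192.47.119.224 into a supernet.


Original prefix: /28
Number of subnets: 2 = 2^1
New prefix = 28 - 1 = 27
Supernet: 192.47.119.224/27


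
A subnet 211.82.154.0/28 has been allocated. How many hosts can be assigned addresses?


Host bits = 32 - 28 = 4
Total addresses = 2^4 = 16
Usable = total - 2 (network and broadcast)
Usable hosts: 14


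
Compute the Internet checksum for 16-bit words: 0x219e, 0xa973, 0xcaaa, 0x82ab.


Sum all words (with carry folding):
+ 0x219e = 0x219e
+ 0xa973 = 0xcb11
+ 0xcaaa = 0x95bc
+ 0x82ab = 0x1868
One's complement: ~0x1868
Checksum = 0xe797


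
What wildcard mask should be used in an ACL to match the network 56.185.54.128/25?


Subnet mask: 255.255.255.128
Wildcard = 255.255.255.255 - subnet mask
255 - 255 = 0
255 - 255 = 0
255 - 255 = 0
255 - 128 = 127
Wildcard: 0.0.0.127


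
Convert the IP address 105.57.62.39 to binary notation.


105 = 01101001
57 = 00111001
62 = 00111110
39 = 00100111
Binary: 01101001.00111001.00111110.00100111


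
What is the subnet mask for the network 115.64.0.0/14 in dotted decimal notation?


/14 means 14 network bits, 18 host bits
Binary: 11111111111111000000000000000000
Mask: 255.252.0.0


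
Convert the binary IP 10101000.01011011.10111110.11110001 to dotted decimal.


10101000 = 168
01011011 = 91
10111110 = 190
11110001 = 241
IP: 168.91.190.241


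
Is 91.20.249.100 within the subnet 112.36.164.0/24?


Subnet network: 112.36.164.0
Test IP AND mask: 91.20.249.0
No, 91.20.249.100 is not in 112.36.164.0/24


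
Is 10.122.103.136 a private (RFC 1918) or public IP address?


RFC 1918 private ranges:
  10.0.0.0/8 (10.0.0.0 - 10.255.255.255)
  172.16.0.0/12 (172.16.0.0 - 172.31.255.255)
  192.168.0.0/16 (192.168.0.0 - 192.168.255.255)
Private (in 10.0.0.0/8)


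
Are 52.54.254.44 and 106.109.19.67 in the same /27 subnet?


Mask: 255.255.255.224
52.54.254.44 AND mask = 52.54.254.32
106.109.19.67 AND mask = 106.109.19.64
No, different subnets (52.54.254.32 vs 106.109.19.64)


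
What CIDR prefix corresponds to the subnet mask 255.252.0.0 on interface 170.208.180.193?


Binary: 11111111.11111100.00000000.00000000
Count leading 1s
Prefix: /14


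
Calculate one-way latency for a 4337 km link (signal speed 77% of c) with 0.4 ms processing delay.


Speed = 0.77 * 3e5 km/s = 231000 km/s
Propagation delay = 4337 / 231000 = 0.0188 s = 18.7749 ms
Processing delay = 0.4 ms
Total one-way latency = 19.1749 ms


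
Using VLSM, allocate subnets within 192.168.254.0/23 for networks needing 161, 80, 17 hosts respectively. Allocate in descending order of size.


161 hosts -> /24 (254 usable): 192.168.254.0/24
80 hosts -> /25 (126 usable): 192.168.255.0/25
17 hosts -> /27 (30 usable): 192.168.255.128/27
Allocation: 192.168.254.0/24 (161 hosts, 254 usable); 192.168.255.0/25 (80 hosts, 126 usable); 192.168.255.128/27 (17 hosts, 30 usable)


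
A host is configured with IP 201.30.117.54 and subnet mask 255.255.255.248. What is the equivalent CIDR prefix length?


Binary: 11111111.11111111.11111111.11111000
Count leading 1s
Prefix: /29


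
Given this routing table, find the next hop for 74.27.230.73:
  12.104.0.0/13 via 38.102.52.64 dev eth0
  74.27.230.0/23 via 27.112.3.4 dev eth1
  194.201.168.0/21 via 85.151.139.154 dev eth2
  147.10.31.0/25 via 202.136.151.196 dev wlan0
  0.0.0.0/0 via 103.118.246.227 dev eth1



Longest prefix match for 74.27.230.73:
  /13 12.104.0.0: no
  /23 74.27.230.0: MATCH
  /21 194.201.168.0: no
  /25 147.10.31.0: no
  /0 0.0.0.0: MATCH
Selected: next-hop 27.112.3.4 via eth1 (matched /23)


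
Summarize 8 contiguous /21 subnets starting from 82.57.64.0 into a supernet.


Original prefix: /21
Number of subnets: 8 = 2^3
New prefix = 21 - 3 = 18
Supernet: 82.57.64.0/18


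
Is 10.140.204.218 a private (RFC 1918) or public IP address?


RFC 1918 private ranges:
  10.0.0.0/8 (10.0.0.0 - 10.255.255.255)
  172.16.0.0/12 (172.16.0.0 - 172.31.255.255)
  192.168.0.0/16 (192.168.0.0 - 192.168.255.255)
Private (in 10.0.0.0/8)


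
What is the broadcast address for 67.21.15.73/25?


Network: 67.21.15.0/25
Host bits = 7
Set all host bits to 1:
Broadcast: 67.21.15.127


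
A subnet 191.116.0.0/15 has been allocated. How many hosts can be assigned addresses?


Host bits = 32 - 15 = 17
Total addresses = 2^17 = 131072
Usable = total - 2 (network and broadcast)
Usable hosts: 131070


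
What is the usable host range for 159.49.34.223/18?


Network: 159.49.0.0
Broadcast: 159.49.63.255
First usable = network + 1
Last usable = broadcast - 1
Range: 159.49.0.1 to 159.49.63.254


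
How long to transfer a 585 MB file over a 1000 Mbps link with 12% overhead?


Effective throughput = 1000 * (1 - 12/100) = 880 Mbps
File size in Mb = 585 * 8 = 4680 Mb
Time = 4680 / 880
Time = 5.3182 seconds


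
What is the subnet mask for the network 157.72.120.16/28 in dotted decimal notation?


/28 means 28 network bits, 4 host bits
Binary: 11111111111111111111111111110000
Mask: 255.255.255.240


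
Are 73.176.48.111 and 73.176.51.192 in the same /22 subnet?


Mask: 255.255.252.0
73.176.48.111 AND mask = 73.176.48.0
73.176.51.192 AND mask = 73.176.48.0
Yes, same subnet (73.176.48.0)


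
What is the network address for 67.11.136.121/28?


IP:   01000011.00001011.10001000.01111001
Mask: 11111111.11111111.11111111.11110000
AND operation:
Net:  01000011.00001011.10001000.01110000
Network: 67.11.136.112/28


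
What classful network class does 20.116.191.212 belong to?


First octet: 20
Binary: 00010100
0xxxxxxx -> Class A (1-126)
Class A, default mask 255.0.0.0 (/8)


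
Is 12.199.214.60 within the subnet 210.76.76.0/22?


Subnet network: 210.76.76.0
Test IP AND mask: 12.199.212.0
No, 12.199.214.60 is not in 210.76.76.0/22


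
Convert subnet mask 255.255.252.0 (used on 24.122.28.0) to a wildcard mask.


Subnet mask: 255.255.252.0
Wildcard = 255.255.255.255 - subnet mask
255 - 255 = 0
255 - 255 = 0
255 - 252 = 3
255 - 0 = 255
Wildcard: 0.0.3.255


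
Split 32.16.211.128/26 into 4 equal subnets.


New prefix = 26 + 2 = 28
Each subnet has 16 addresses
  32.16.211.128/28
  32.16.211.144/28
  32.16.211.160/28
  32.16.211.176/28
Subnets: 32.16.211.128/28, 32.16.211.144/28, 32.16.211.160/28, 32.16.211.176/28


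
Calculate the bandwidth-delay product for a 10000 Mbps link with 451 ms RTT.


BDP = bandwidth * RTT
= 10000 Mbps * 451 ms
= 10000 * 1e6 * 451 / 1000 bits
= 4510000000 bits
= 563750000 bytes
= 550537.1094 KB
BDP = 4510000000 bits (563750000 bytes)


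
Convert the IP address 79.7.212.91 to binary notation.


79 = 01001111
7 = 00000111
212 = 11010100
91 = 01011011
Binary: 01001111.00000111.11010100.01011011


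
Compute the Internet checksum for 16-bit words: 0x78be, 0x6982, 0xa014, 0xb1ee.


Sum all words (with carry folding):
+ 0x78be = 0x78be
+ 0x6982 = 0xe240
+ 0xa014 = 0x8255
+ 0xb1ee = 0x3444
One's complement: ~0x3444
Checksum = 0xcbbb


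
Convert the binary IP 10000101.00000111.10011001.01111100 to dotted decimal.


10000101 = 133
00000111 = 7
10011001 = 153
01111100 = 124
IP: 133.7.153.124


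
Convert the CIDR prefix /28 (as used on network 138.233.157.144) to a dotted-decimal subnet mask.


/28 means 28 network bits, 4 host bits
Binary: 11111111111111111111111111110000
Mask: 255.255.255.240


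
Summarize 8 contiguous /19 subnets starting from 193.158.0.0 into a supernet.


Original prefix: /19
Number of subnets: 8 = 2^3
New prefix = 19 - 3 = 16
Supernet: 193.158.0.0/16


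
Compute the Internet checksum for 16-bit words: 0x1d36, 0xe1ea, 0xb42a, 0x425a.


Sum all words (with carry folding):
+ 0x1d36 = 0x1d36
+ 0xe1ea = 0xff20
+ 0xb42a = 0xb34b
+ 0x425a = 0xf5a5
One's complement: ~0xf5a5
Checksum = 0x0a5a


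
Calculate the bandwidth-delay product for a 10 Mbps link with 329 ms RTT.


BDP = bandwidth * RTT
= 10 Mbps * 329 ms
= 10 * 1e6 * 329 / 1000 bits
= 3290000 bits
= 411250 bytes
= 401.6113 KB
BDP = 3290000 bits (411250 bytes)


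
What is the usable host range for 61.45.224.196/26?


Network: 61.45.224.192
Broadcast: 61.45.224.255
First usable = network + 1
Last usable = broadcast - 1
Range: 61.45.224.193 to 61.45.224.254


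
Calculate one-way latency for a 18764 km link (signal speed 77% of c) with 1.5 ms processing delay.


Speed = 0.77 * 3e5 km/s = 231000 km/s
Propagation delay = 18764 / 231000 = 0.0812 s = 81.2294 ms
Processing delay = 1.5 ms
Total one-way latency = 82.7294 ms


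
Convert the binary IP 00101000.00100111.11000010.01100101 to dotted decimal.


00101000 = 40
00100111 = 39
11000010 = 194
01100101 = 101
IP: 40.39.194.101


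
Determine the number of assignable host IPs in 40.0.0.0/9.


Host bits = 32 - 9 = 23
Total addresses = 2^23 = 8388608
Usable = total - 2 (network and broadcast)
Usable hosts: 8388606


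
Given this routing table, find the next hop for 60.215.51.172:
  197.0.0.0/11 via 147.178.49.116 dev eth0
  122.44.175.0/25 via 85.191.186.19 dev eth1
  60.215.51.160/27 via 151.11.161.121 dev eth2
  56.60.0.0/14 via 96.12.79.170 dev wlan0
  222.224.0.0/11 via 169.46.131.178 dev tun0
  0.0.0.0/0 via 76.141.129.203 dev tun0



Longest prefix match for 60.215.51.172:
  /11 197.0.0.0: no
  /25 122.44.175.0: no
  /27 60.215.51.160: MATCH
  /14 56.60.0.0: no
  /11 222.224.0.0: no
  /0 0.0.0.0: MATCH
Selected: next-hop 151.11.161.121 via eth2 (matched /27)


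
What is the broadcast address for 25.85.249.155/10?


Network: 25.64.0.0/10
Host bits = 22
Set all host bits to 1:
Broadcast: 25.127.255.255


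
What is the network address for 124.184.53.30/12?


IP:   01111100.10111000.00110101.00011110
Mask: 11111111.11110000.00000000.00000000
AND operation:
Net:  01111100.10110000.00000000.00000000
Network: 124.176.0.0/12


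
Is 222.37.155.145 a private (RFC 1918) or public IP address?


RFC 1918 private ranges:
  10.0.0.0/8 (10.0.0.0 - 10.255.255.255)
  172.16.0.0/12 (172.16.0.0 - 172.31.255.255)
  192.168.0.0/16 (192.168.0.0 - 192.168.255.255)
Public (not in any RFC 1918 range)


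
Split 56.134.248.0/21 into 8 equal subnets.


New prefix = 21 + 3 = 24
Each subnet has 256 addresses
  56.134.248.0/24
  56.134.249.0/24
  56.134.250.0/24
  56.134.251.0/24
  56.134.252.0/24
  56.134.253.0/24
  56.134.254.0/24
  56.134.255.0/24
Subnets: 56.134.248.0/24, 56.134.249.0/24, 56.134.250.0/24, 56.134.251.0/24, 56.134.252.0/24, 56.134.253.0/24, 56.134.254.0/24, 56.134.255.0/24


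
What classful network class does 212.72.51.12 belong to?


First octet: 212
Binary: 11010100
110xxxxx -> Class C (192-223)
Class C, default mask 255.255.255.0 (/24)


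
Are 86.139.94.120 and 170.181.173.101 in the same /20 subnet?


Mask: 255.255.240.0
86.139.94.120 AND mask = 86.139.80.0
170.181.173.101 AND mask = 170.181.160.0
No, different subnets (86.139.80.0 vs 170.181.160.0)


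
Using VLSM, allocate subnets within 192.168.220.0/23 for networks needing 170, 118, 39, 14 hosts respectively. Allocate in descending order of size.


170 hosts -> /24 (254 usable): 192.168.220.0/24
118 hosts -> /25 (126 usable): 192.168.221.0/25
39 hosts -> /26 (62 usable): 192.168.221.128/26
14 hosts -> /28 (14 usable): 192.168.221.192/28
Allocation: 192.168.220.0/24 (170 hosts, 254 usable); 192.168.221.0/25 (118 hosts, 126 usable); 192.168.221.128/26 (39 hosts, 62 usable); 192.168.221.192/28 (14 hosts, 14 usable)


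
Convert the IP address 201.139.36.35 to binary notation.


201 = 11001001
139 = 10001011
36 = 00100100
35 = 00100011
Binary: 11001001.10001011.00100100.00100011


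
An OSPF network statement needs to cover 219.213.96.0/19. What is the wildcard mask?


Subnet mask: 255.255.224.0
Wildcard = 255.255.255.255 - subnet mask
255 - 255 = 0
255 - 255 = 0
255 - 224 = 31
255 - 0 = 255
Wildcard: 0.0.31.255


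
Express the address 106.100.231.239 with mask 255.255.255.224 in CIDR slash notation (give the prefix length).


Binary: 11111111.11111111.11111111.11100000
Count leading 1s
Prefix: /27


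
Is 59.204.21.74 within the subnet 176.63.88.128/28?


Subnet network: 176.63.88.128
Test IP AND mask: 59.204.21.64
No, 59.204.21.74 is not in 176.63.88.128/28


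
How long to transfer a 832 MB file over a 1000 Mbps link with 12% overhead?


Effective throughput = 1000 * (1 - 12/100) = 880 Mbps
File size in Mb = 832 * 8 = 6656 Mb
Time = 6656 / 880
Time = 7.5636 seconds


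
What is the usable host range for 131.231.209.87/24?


Network: 131.231.209.0
Broadcast: 131.231.209.255
First usable = network + 1
Last usable = broadcast - 1
Range: 131.231.209.1 to 131.231.209.254


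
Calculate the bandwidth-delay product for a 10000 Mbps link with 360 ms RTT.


BDP = bandwidth * RTT
= 10000 Mbps * 360 ms
= 10000 * 1e6 * 360 / 1000 bits
= 3600000000 bits
= 450000000 bytes
= 439453.125 KB
BDP = 3600000000 bits (450000000 bytes)


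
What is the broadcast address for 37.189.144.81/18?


Network: 37.189.128.0/18
Host bits = 14
Set all host bits to 1:
Broadcast: 37.189.191.255


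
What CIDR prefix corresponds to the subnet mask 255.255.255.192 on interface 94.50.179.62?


Binary: 11111111.11111111.11111111.11000000
Count leading 1s
Prefix: /26


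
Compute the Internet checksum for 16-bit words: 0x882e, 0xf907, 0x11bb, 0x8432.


Sum all words (with carry folding):
+ 0x882e = 0x882e
+ 0xf907 = 0x8136
+ 0x11bb = 0x92f1
+ 0x8432 = 0x1724
One's complement: ~0x1724
Checksum = 0xe8db
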